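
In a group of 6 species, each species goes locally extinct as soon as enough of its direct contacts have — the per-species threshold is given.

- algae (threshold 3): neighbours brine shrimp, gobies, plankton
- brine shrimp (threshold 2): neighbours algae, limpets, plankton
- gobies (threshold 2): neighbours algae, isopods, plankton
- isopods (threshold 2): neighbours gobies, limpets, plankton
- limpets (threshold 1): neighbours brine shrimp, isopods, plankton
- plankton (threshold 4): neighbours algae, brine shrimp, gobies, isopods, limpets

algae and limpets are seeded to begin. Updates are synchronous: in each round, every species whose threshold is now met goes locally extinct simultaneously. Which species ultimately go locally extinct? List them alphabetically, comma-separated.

algae, brine shrimp, limpets

Round 1 — algae, limpets go locally extinct (initial).
Round 2 — checking thresholds:
  brine shrimp: 2 of 3 neighbours ≥ 2, goes locally extinct.
  gobies: 1 of 3 neighbours < 2, holds.
  isopods: 1 of 3 neighbours < 2, holds.
  plankton: 2 of 5 neighbours < 4, holds.
Round 3 — no new extinctions; cascade stops.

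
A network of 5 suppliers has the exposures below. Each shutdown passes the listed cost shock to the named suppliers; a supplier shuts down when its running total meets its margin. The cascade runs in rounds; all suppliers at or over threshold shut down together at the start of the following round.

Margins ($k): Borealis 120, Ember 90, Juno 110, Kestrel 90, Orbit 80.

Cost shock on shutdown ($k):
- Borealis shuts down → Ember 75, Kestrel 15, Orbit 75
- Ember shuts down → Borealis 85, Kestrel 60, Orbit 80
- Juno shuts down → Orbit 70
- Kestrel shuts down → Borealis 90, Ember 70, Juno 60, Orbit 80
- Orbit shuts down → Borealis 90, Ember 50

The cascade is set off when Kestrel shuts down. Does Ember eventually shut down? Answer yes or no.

yes

Round 1 — Kestrel shuts down (initial).
  Borealis: +90 → 90 < 120
  Ember: +70 → 70 < 90
  Juno: +60 → 60 < 110
  Orbit: +80 → 80 ≥ 80
Round 2 — Orbit shuts down.
  Borealis: +90 → 180 ≥ 120
  Ember: +50 → 120 ≥ 90
Round 3 — Borealis, Ember shut down.
No further shutdowns.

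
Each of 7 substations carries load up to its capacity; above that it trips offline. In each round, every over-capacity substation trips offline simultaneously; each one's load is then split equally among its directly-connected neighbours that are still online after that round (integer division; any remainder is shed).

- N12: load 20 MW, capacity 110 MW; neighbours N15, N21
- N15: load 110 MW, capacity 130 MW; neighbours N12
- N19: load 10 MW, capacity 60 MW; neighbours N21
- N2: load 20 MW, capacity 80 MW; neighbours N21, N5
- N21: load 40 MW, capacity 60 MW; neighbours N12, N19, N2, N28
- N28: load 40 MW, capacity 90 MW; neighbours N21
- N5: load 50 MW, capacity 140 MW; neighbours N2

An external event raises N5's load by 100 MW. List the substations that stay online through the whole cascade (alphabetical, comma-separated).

N12, N15

Round 1 — N5 at 150 > 140. N5 trips offline.
  N5 sheds 150 MW to N2: 150 each.
    N2: 20+150 = 170 > 80
Round 2 — N2 trips offline.
  N2 sheds 170 MW to N21: 170 each.
    N21: 40+170 = 210 > 60
Round 3 — N21 trips offline.
  N21 sheds 210 MW to N12, N19, N28: 70 each.
    N12: 20+70 = 90 ≤ 110
    N19: 10+70 = 80 > 60
    N28: 40+70 = 110 > 90
Round 4 — N19, N28 trip offline.
  N19 sheds 80 MW: no online neighbours, lost.
  N28 sheds 110 MW: no online neighbours, lost.
No further trips.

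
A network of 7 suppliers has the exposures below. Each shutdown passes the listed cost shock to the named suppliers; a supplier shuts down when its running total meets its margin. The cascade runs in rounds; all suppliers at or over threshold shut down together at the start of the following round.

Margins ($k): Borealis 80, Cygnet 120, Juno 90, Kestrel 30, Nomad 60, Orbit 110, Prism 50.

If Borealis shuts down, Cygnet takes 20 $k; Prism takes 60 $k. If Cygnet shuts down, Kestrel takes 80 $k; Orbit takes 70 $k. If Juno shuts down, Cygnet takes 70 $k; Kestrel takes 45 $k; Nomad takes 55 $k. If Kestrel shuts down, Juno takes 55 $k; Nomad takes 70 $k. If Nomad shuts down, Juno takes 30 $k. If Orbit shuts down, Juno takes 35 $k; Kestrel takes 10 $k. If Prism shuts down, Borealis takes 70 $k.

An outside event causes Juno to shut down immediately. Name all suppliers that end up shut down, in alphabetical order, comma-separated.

Round 1 — Juno shuts down (initial).
  Cygnet: +70 → 70 < 120
  Kestrel: +45 → 45 ≥ 30
  Nomad: +55 → 55 < 60
Round 2 — Kestrel shuts down.
  Nomad: +70 → 125 ≥ 60
Round 3 — Nomad shuts down.
No further shutdowns.

Juno, Kestrel, Nomad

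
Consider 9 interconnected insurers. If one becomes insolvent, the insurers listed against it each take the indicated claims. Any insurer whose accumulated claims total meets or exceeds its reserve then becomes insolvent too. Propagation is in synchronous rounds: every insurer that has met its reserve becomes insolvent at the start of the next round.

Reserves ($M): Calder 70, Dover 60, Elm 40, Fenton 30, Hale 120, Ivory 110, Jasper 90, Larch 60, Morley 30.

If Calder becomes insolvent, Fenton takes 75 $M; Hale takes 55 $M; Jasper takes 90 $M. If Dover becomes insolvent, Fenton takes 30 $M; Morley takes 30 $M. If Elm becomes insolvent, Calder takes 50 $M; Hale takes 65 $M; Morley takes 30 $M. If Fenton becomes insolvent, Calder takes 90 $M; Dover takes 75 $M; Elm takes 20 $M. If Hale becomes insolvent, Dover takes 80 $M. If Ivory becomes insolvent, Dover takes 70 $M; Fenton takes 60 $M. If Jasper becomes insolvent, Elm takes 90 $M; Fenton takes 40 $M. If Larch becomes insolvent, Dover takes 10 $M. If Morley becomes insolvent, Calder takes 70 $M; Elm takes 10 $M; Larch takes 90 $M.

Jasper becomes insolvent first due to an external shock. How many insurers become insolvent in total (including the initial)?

Round 1 — Jasper becomes insolvent (initial).
  Elm: +90 → 90 ≥ 40
  Fenton: +40 → 40 ≥ 30
Round 2 — Elm, Fenton become insolvent.
  Calder: +50+90 → 140 ≥ 70
  Dover: +75 → 75 ≥ 60
  Hale: +65 → 65 < 120
  Morley: +30 → 30 ≥ 30
Round 3 — Calder, Dover, Morley become insolvent.
  Hale: +55 → 120 ≥ 120
  Larch: +90 → 90 ≥ 60
Round 4 — Hale, Larch become insolvent.
No further insolvencies.

8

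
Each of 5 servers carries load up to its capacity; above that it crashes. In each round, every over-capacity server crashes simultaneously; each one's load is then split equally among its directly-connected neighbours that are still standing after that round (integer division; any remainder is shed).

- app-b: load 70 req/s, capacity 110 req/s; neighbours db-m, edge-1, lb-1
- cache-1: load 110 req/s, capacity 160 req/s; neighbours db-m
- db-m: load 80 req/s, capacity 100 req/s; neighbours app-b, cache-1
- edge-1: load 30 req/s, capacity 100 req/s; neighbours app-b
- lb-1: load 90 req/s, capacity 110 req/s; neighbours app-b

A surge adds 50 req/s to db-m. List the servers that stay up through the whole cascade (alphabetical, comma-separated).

Round 1 — db-m at 130 > 100. db-m crashes.
  db-m sheds 130 req/s to app-b, cache-1: 65 each.
    app-b: 70+65 = 135 > 110
    cache-1: 110+65 = 175 > 160
Round 2 — app-b, cache-1 crash.
  app-b sheds 135 req/s to edge-1, lb-1: 67 each (1 lost).
    edge-1: 30+67 = 97 ≤ 100
    lb-1: 90+67 = 157 > 110
  cache-1 sheds 175 req/s: no online neighbours, lost.
Round 3 — lb-1 crashes.
  lb-1 sheds 157 req/s: no online neighbours, lost.
No further crashes.

edge-1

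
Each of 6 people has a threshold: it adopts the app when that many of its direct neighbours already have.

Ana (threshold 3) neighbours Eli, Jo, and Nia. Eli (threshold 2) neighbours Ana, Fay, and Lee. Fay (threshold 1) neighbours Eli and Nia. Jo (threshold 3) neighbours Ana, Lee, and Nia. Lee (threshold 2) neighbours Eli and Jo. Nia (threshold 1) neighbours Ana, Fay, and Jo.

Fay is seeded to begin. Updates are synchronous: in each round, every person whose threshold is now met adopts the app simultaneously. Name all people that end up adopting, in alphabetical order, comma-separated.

Fay, Nia

Round 1 — Fay adopts the app (initial).
Round 2 — checking thresholds:
  Eli: 1 of 3 neighbours < 2, not yet.
  Nia: 1 of 3 neighbours ≥ 1, adopts the app.
Round 3 — no new adoptions; cascade stops.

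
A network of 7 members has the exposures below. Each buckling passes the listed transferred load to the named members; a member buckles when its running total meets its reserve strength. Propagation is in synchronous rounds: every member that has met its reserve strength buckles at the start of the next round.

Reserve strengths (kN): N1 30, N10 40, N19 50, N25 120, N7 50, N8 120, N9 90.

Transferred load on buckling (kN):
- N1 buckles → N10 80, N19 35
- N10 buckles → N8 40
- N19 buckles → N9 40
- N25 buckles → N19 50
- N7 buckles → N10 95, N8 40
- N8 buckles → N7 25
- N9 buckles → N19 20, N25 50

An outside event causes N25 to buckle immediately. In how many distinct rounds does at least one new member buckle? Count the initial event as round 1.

2

Round 1 — N25 buckles (initial).
  N19: +50 → 50 ≥ 50
Round 2 — N19 buckles.
  N9: +40 → 40 < 90
No further bucklings.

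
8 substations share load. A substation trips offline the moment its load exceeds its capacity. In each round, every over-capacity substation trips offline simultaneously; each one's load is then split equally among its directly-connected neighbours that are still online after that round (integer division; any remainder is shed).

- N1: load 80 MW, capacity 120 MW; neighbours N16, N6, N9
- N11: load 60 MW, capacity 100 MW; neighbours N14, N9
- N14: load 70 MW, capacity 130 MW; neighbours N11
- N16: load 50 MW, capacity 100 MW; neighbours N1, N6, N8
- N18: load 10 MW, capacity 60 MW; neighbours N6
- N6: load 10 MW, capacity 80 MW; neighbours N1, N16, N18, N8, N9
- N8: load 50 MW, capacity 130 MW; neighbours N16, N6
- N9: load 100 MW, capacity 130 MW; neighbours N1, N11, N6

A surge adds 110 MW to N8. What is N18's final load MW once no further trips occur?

40

Round 1 — N8 at 160 > 130. N8 trips offline.
  N8 sheds 160 MW to N16, N6: 80 each.
    N16: 50+80 = 130 > 100
    N6: 10+80 = 90 > 80
Round 2 — N16, N6 trip offline.
  N16 sheds 130 MW to N1: 130 each.
    N1: 80+130 = 210 > 120
  N6 sheds 90 MW to N1, N18, N9: 30 each.
    N1: 210+30 = 240 > 120
    N18: 10+30 = 40 ≤ 60
    N9: 100+30 = 130 ≤ 130
Round 3 — N1 trips offline.
  N1 sheds 240 MW to N9: 240 each.
    N9: 130+240 = 370 > 130
Round 4 — N9 trips offline.
  N9 sheds 370 MW to N11: 370 each.
    N11: 60+370 = 430 > 100
Round 5 — N11 trips offline.
  N11 sheds 430 MW to N14: 430 each.
    N14: 70+430 = 500 > 130
Round 6 — N14 trips offline.
  N14 sheds 500 MW: no online neighbours, lost.
No further trips.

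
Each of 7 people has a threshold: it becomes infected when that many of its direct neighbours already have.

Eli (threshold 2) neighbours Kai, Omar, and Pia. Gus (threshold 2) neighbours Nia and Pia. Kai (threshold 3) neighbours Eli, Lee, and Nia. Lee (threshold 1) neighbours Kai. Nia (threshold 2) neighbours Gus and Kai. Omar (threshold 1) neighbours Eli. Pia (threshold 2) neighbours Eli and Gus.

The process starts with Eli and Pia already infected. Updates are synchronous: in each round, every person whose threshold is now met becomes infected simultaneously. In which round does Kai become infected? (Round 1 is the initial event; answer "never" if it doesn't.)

Round 1 — Eli, Pia become infected (initial).
Round 2 — checking thresholds:
  Gus: 1 of 2 neighbours < 2, below threshold.
  Kai: 1 of 3 neighbours < 3, below threshold.
  Omar: 1 of 1 neighbours ≥ 1, becomes infected.
Round 3 — no new infections; cascade stops.

never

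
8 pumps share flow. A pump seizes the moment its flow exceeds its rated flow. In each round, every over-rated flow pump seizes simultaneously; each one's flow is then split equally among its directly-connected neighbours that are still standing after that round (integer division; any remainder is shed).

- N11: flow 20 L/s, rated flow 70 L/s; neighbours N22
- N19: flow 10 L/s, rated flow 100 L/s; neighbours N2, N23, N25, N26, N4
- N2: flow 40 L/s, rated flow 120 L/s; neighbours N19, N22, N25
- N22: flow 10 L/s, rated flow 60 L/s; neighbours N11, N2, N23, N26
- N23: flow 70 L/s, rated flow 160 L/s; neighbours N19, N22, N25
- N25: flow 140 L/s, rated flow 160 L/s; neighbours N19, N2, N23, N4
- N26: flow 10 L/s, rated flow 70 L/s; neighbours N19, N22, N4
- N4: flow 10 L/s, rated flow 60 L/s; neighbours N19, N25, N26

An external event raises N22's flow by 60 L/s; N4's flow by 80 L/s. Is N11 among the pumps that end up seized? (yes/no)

no

Round 1 — N22 at 70 > 60; N4 at 90 > 60. N22, N4 seize.
  N22 sheds 70 L/s to N11, N2, N23, N26: 17 each (2 lost).
    N11: 20+17 = 37 ≤ 70
    N2: 40+17 = 57 ≤ 120
    N23: 70+17 = 87 ≤ 160
    N26: 10+17 = 27 ≤ 70
  N4 sheds 90 L/s to N19, N25, N26: 30 each.
    N19: 10+30 = 40 ≤ 100
    N25: 140+30 = 170 > 160
    N26: 27+30 = 57 ≤ 70
Round 2 — N25 seizes.
  N25 sheds 170 L/s to N19, N2, N23: 56 each (2 lost).
    N19: 40+56 = 96 ≤ 100
    N2: 57+56 = 113 ≤ 120
    N23: 87+56 = 143 ≤ 160
No further seizures.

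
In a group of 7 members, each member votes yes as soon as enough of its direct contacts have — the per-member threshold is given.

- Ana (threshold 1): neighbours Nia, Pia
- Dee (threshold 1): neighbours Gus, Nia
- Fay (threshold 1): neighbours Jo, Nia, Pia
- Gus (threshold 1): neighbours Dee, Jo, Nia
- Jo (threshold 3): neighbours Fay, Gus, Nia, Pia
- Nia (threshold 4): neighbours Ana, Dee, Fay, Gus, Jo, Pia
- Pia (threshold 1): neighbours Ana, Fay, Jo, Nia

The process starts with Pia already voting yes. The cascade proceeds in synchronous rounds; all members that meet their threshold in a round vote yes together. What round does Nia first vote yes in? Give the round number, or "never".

never

Round 1 — Pia votes yes (initial).
Round 2 — checking thresholds:
  Ana: 1 of 2 neighbours ≥ 1, votes yes.
  Fay: 1 of 3 neighbours ≥ 1, votes yes.
  Jo: 1 of 4 neighbours < 3, below threshold.
  Nia: 1 of 6 neighbours < 4, below threshold.
Round 3 — no new yes votes; cascade stops.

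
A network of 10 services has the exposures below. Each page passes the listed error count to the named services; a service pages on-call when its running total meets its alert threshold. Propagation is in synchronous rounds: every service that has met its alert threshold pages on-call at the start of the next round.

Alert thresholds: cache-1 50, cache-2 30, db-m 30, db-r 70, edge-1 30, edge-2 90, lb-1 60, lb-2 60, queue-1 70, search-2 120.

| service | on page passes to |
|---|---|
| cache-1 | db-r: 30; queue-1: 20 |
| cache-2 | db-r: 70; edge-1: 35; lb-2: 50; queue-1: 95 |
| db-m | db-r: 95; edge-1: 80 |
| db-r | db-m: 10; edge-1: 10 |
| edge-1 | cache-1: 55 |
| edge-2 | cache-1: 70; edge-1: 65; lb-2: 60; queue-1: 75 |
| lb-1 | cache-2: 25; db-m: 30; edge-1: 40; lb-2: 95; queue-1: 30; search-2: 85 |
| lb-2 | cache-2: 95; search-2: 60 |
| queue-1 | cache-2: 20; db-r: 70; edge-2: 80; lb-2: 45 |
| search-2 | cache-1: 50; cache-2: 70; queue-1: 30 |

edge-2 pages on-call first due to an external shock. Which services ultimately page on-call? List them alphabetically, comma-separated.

Round 1 — edge-2 pages on-call (initial).
  cache-1: +70 → 70 ≥ 50
  edge-1: +65 → 65 ≥ 30
  lb-2: +60 → 60 ≥ 60
  queue-1: +75 → 75 ≥ 70
Round 2 — cache-1, edge-1, lb-2, queue-1 page on-call.
  cache-2: +95+20 → 115 ≥ 30
  db-r: +30+70 → 100 ≥ 70
  search-2: +60 → 60 < 120
Round 3 — cache-2, db-r page on-call.
  db-m: +10 → 10 < 30
No further pages.

cache-1, cache-2, db-r, edge-1, edge-2, lb-2, queue-1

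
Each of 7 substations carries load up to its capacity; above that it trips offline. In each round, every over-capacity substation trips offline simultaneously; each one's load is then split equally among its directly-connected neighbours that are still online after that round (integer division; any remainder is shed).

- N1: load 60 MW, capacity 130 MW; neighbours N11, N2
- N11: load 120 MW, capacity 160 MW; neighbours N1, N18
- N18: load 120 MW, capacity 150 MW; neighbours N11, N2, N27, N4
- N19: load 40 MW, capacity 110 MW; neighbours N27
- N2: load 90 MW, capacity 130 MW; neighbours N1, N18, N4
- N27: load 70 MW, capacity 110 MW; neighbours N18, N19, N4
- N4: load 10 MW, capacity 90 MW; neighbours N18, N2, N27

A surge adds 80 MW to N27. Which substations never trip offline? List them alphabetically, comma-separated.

N19

Round 1 — N27 at 150 > 110. N27 trips offline.
  N27 sheds 150 MW to N18, N19, N4: 50 each.
    N18: 120+50 = 170 > 150
    N19: 40+50 = 90 ≤ 110
    N4: 10+50 = 60 ≤ 90
Round 2 — N18 trips offline.
  N18 sheds 170 MW to N11, N2, N4: 56 each (2 lost).
    N11: 120+56 = 176 > 160
    N2: 90+56 = 146 > 130
    N4: 60+56 = 116 > 90
Round 3 — N11, N2, N4 trip offline.
  N11 sheds 176 MW to N1: 176 each.
    N1: 60+176 = 236 > 130
  N2 sheds 146 MW to N1: 146 each.
    N1: 236+146 = 382 > 130
  N4 sheds 116 MW: no online neighbours, lost.
Round 4 — N1 trips offline.
  N1 sheds 382 MW: no online neighbours, lost.
No further trips.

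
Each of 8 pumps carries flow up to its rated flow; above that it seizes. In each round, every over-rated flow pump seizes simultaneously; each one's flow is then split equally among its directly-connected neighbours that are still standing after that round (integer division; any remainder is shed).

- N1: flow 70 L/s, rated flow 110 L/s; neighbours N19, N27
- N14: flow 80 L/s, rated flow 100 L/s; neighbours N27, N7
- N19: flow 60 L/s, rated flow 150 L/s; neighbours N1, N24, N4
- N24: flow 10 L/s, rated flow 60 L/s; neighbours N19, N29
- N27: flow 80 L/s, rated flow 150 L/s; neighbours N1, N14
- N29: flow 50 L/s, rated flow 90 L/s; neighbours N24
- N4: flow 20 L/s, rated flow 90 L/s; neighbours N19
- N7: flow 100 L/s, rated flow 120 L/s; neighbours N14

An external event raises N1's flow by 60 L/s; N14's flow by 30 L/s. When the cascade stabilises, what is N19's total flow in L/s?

125

Round 1 — N1 at 130 > 110; N14 at 110 > 100. N1, N14 seize.
  N1 sheds 130 L/s to N19, N27: 65 each.
    N19: 60+65 = 125 ≤ 150
    N27: 80+65 = 145 ≤ 150
  N14 sheds 110 L/s to N27, N7: 55 each.
    N27: 145+55 = 200 > 150
    N7: 100+55 = 155 > 120
Round 2 — N27, N7 seize.
  N27 sheds 200 L/s: no online neighbours, lost.
  N7 sheds 155 L/s: no online neighbours, lost.
No further seizures.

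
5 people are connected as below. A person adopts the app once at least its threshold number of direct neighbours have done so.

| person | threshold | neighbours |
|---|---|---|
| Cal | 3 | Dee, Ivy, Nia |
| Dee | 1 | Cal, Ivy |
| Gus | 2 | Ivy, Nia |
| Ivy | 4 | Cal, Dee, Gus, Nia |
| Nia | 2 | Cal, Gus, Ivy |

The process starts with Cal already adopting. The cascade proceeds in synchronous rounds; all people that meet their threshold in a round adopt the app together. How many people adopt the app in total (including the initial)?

2

Round 1 — Cal adopts the app (initial).
Round 2 — checking thresholds:
  Dee: 1 of 2 neighbours ≥ 1, adopts the app.
  Ivy: 1 of 4 neighbours < 4, below threshold.
  Nia: 1 of 3 neighbours < 2, below threshold.
Round 3 — no new adoptions; cascade stops.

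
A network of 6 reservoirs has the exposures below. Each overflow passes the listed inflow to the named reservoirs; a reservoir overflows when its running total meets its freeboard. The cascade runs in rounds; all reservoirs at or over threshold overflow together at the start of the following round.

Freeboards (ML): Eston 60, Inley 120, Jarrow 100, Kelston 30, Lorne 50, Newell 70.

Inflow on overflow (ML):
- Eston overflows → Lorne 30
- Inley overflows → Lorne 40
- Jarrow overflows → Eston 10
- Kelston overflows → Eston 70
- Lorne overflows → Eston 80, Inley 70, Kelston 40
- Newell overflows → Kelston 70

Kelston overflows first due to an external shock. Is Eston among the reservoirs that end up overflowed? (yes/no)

yes

Round 1 — Kelston overflows (initial).
  Eston: +70 → 70 ≥ 60
Round 2 — Eston overflows.
  Lorne: +30 → 30 < 50
No further overflows.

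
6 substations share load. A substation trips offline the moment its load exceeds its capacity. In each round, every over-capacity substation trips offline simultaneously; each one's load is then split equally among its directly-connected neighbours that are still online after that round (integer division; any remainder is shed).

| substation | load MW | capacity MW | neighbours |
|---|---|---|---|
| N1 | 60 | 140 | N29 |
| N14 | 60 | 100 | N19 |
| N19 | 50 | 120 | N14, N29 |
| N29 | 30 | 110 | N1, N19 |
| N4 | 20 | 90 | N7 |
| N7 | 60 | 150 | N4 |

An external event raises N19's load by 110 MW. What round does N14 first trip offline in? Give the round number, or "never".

Round 1 — N19 at 160 > 120. N19 trips offline.
  N19 sheds 160 MW to N14, N29: 80 each.
    N14: 60+80 = 140 > 100
    N29: 30+80 = 110 ≤ 110
Round 2 — N14 trips offline.
  N14 sheds 140 MW: no online neighbours, lost.
No further trips.

2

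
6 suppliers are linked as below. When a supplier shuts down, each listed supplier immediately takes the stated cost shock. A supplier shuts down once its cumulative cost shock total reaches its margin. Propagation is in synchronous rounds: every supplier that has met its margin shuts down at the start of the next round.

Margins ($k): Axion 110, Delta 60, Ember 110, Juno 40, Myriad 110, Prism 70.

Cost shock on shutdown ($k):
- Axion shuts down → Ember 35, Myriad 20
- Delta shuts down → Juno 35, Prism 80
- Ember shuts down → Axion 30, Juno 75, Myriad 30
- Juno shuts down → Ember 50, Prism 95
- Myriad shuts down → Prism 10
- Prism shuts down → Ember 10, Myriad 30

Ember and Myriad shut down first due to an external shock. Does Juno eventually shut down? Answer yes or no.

yes

Round 1 — Ember, Myriad shut down (initial).
  Axion: +30 → 30 < 110
  Juno: +75 → 75 ≥ 40
  Prism: +10 → 10 < 70
Round 2 — Juno shuts down.
  Prism: +95 → 105 ≥ 70
Round 3 — Prism shuts down.
No further shutdowns.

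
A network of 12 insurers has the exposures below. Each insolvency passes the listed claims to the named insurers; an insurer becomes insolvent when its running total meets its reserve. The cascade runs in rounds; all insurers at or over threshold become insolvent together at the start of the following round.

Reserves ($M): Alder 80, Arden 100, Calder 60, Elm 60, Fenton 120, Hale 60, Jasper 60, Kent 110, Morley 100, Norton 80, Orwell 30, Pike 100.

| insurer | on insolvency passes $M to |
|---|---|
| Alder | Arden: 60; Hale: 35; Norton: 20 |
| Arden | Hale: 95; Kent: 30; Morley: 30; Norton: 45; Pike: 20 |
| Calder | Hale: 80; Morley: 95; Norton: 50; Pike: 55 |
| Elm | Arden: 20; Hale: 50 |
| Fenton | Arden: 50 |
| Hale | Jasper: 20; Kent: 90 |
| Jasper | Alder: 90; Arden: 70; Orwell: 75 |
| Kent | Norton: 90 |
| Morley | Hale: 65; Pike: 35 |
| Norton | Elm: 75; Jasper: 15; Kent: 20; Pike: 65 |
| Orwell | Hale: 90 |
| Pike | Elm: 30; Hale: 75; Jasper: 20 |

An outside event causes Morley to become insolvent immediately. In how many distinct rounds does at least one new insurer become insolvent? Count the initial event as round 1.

Round 1 — Morley becomes insolvent (initial).
  Hale: +65 → 65 ≥ 60
  Pike: +35 → 35 < 100
Round 2 — Hale becomes insolvent.
  Jasper: +20 → 20 < 60
  Kent: +90 → 90 < 110
No further insolvencies.

2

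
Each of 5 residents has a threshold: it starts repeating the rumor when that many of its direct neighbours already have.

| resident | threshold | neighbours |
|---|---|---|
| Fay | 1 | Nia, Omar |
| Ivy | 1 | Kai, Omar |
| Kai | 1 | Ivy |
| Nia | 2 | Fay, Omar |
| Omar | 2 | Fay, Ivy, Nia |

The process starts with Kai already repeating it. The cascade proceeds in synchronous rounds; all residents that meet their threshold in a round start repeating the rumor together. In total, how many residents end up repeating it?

Round 1 — Kai starts repeating the rumor (initial).
Round 2 — checking thresholds:
  Ivy: 1 of 2 neighbours ≥ 1, starts repeating the rumor.
Round 3 — no new spreads; cascade stops.

2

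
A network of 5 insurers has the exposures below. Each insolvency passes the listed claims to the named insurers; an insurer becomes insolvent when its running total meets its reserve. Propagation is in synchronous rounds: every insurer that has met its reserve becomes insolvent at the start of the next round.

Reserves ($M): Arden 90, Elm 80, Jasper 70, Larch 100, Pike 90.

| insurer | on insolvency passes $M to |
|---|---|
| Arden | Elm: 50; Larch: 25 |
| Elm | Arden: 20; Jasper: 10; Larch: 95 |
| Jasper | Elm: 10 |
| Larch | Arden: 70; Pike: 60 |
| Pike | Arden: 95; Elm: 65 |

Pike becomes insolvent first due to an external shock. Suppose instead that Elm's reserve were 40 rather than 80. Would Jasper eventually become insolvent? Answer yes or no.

With Elm's reserve at 40:
Round 1 — Pike becomes insolvent (initial).
  Arden: +95 → 95 ≥ 90
  Elm: +65 → 65 ≥ 40
Round 2 — Arden, Elm become insolvent.
  Jasper: +10 → 10 < 70
  Larch: +25+95 → 120 ≥ 100
Round 3 — Larch becomes insolvent.
No further insolvencies.

no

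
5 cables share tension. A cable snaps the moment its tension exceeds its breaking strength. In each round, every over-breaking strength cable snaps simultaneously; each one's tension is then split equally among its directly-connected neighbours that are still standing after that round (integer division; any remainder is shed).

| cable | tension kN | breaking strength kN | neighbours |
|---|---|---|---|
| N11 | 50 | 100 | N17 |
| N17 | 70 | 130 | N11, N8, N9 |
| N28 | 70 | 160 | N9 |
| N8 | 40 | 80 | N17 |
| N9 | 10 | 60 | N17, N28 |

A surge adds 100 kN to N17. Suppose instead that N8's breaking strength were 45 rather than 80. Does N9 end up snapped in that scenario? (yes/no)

yes

With N8's breaking strength at 45:
Round 1 — N17 at 170 > 130. N17 snaps.
  N17 sheds 170 kN to N11, N8, N9: 56 each (2 lost).
    N11: 50+56 = 106 > 100
    N8: 40+56 = 96 > 45
    N9: 10+56 = 66 > 60
Round 2 — N11, N8, N9 snap.
  N11 sheds 106 kN: no online neighbours, lost.
  N8 sheds 96 kN: no online neighbours, lost.
  N9 sheds 66 kN to N28: 66 each.
    N28: 70+66 = 136 ≤ 160
No further breaks.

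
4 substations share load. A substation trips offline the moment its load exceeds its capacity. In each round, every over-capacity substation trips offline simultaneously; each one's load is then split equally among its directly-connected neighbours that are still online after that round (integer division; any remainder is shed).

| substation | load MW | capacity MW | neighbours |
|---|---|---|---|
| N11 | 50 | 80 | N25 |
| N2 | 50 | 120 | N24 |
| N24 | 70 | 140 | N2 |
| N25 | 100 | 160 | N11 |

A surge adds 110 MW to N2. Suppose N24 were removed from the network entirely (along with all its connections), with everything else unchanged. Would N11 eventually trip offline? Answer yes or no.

With N24 removed:
Round 1 — N2 at 160 > 120. N2 trips offline.
  N2 sheds 160 MW: no online neighbours, lost.
No further trips.

no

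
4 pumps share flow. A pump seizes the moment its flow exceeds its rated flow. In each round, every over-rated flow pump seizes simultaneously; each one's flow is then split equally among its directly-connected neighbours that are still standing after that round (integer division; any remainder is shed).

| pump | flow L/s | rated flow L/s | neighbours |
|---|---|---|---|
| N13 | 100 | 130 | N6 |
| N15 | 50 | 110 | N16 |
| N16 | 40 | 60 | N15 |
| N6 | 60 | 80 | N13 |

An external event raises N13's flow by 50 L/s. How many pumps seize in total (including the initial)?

Round 1 — N13 at 150 > 130. N13 seizes.
  N13 sheds 150 L/s to N6: 150 each.
    N6: 60+150 = 210 > 80
Round 2 — N6 seizes.
  N6 sheds 210 L/s: no online neighbours, lost.
No further seizures.

2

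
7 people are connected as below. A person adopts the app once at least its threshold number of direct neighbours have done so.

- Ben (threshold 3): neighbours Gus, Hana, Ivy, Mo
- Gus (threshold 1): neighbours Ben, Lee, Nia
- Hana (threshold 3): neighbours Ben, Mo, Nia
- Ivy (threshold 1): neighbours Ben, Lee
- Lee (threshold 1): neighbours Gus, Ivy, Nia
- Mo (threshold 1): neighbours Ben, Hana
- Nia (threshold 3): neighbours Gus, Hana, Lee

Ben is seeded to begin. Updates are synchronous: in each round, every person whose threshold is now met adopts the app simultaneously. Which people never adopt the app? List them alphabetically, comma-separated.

Hana, Nia

Round 1 — Ben adopts the app (initial).
Round 2 — checking thresholds:
  Gus: 1 of 3 neighbours ≥ 1, adopts the app.
  Hana: 1 of 3 neighbours < 3, below threshold.
  Ivy: 1 of 2 neighbours ≥ 1, adopts the app.
  Mo: 1 of 2 neighbours ≥ 1, adopts the app.
Round 3 — checking thresholds:
  Hana: 2 of 3 neighbours < 3, below threshold.
  Lee: 2 of 3 neighbours ≥ 1, adopts the app.
  Nia: 1 of 3 neighbours < 3, below threshold.
Round 4 — no new adoptions; cascade stops.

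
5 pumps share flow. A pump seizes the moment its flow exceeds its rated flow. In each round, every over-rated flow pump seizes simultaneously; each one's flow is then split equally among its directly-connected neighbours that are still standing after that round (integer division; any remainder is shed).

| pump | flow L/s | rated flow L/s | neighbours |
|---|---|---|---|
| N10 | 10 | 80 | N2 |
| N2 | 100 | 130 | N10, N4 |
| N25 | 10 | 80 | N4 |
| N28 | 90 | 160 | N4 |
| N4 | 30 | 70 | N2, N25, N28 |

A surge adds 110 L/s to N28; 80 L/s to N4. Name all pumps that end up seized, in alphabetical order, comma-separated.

N10, N2, N28, N4

Round 1 — N28 at 200 > 160; N4 at 110 > 70. N28, N4 seize.
  N28 sheds 200 L/s: no online neighbours, lost.
  N4 sheds 110 L/s to N2, N25: 55 each.
    N2: 100+55 = 155 > 130
    N25: 10+55 = 65 ≤ 80
Round 2 — N2 seizes.
  N2 sheds 155 L/s to N10: 155 each.
    N10: 10+155 = 165 > 80
Round 3 — N10 seizes.
  N10 sheds 165 L/s: no online neighbours, lost.
No further seizures.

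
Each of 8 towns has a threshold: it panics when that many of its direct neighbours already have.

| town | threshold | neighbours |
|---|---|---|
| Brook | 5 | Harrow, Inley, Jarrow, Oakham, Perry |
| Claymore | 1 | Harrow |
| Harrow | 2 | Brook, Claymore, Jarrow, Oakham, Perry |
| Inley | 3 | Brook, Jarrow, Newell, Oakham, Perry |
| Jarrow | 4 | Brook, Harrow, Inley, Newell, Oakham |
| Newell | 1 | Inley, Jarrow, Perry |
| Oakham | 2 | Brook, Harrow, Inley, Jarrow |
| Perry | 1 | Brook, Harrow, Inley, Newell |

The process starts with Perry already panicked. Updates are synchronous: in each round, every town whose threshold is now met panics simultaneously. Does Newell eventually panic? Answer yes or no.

yes

Round 1 — Perry panics (initial).
Round 2 — checking thresholds:
  Brook: 1 of 5 neighbours < 5, below threshold.
  Harrow: 1 of 5 neighbours < 2, below threshold.
  Inley: 1 of 5 neighbours < 3, below threshold.
  Newell: 1 of 3 neighbours ≥ 1, panics.
Round 3 — no new panics; cascade stops.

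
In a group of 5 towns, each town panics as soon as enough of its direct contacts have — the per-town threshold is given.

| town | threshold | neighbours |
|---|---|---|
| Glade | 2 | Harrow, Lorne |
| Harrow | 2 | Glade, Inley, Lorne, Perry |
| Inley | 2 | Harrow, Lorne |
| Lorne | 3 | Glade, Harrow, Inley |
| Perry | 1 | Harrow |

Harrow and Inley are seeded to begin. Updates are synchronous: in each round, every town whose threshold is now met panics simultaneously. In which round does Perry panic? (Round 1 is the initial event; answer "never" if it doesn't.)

2

Round 1 — Harrow, Inley panic (initial).
Round 2 — checking thresholds:
  Glade: 1 of 2 neighbours < 2, below threshold.
  Lorne: 2 of 3 neighbours < 3, below threshold.
  Perry: 1 of 1 neighbours ≥ 1, panics.
Round 3 — no new panics; cascade stops.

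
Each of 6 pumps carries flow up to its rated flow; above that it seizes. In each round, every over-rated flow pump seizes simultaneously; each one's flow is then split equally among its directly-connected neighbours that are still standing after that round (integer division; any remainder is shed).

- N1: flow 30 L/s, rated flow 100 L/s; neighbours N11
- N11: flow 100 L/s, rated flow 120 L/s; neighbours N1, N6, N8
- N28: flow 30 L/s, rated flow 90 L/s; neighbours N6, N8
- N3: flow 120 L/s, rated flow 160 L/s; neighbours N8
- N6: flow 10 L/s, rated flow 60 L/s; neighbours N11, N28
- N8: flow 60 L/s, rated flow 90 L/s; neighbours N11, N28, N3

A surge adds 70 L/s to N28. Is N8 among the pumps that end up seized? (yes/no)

yes

Round 1 — N28 at 100 > 90. N28 seizes.
  N28 sheds 100 L/s to N6, N8: 50 each.
    N6: 10+50 = 60 ≤ 60
    N8: 60+50 = 110 > 90
Round 2 — N8 seizes.
  N8 sheds 110 L/s to N11, N3: 55 each.
    N11: 100+55 = 155 > 120
    N3: 120+55 = 175 > 160
Round 3 — N11, N3 seize.
  N11 sheds 155 L/s to N1, N6: 77 each (1 lost).
    N1: 30+77 = 107 > 100
    N6: 60+77 = 137 > 60
  N3 sheds 175 L/s: no online neighbours, lost.
Round 4 — N1, N6 seize.
  N1 sheds 107 L/s: no online neighbours, lost.
  N6 sheds 137 L/s: no online neighbours, lost.
No further seizures.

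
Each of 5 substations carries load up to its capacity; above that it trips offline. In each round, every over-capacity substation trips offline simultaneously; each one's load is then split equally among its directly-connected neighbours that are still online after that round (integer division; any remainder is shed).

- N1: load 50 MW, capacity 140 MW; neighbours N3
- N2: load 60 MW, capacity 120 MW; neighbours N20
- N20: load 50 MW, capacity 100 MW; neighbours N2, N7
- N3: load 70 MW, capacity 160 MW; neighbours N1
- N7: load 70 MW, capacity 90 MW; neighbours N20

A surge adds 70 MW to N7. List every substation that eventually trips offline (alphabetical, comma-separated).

N2, N20, N7

Round 1 — N7 at 140 > 90. N7 trips offline.
  N7 sheds 140 MW to N20: 140 each.
    N20: 50+140 = 190 > 100
Round 2 — N20 trips offline.
  N20 sheds 190 MW to N2: 190 each.
    N2: 60+190 = 250 > 120
Round 3 — N2 trips offline.
  N2 sheds 250 MW: no online neighbours, lost.
No further trips.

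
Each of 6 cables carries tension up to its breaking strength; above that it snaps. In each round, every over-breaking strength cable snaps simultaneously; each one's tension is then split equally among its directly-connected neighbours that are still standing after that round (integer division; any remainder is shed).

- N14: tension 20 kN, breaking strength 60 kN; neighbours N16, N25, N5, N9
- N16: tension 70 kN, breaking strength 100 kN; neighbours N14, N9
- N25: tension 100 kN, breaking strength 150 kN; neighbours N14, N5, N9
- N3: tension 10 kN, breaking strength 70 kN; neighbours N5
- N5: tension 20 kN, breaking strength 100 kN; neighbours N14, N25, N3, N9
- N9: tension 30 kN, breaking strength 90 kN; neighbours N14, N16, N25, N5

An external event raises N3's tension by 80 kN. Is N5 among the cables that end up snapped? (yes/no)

yes

Round 1 — N3 at 90 > 70. N3 snaps.
  N3 sheds 90 kN to N5: 90 each.
    N5: 20+90 = 110 > 100
Round 2 — N5 snaps.
  N5 sheds 110 kN to N14, N25, N9: 36 each (2 lost).
    N14: 20+36 = 56 ≤ 60
    N25: 100+36 = 136 ≤ 150
    N9: 30+36 = 66 ≤ 90
No further breaks.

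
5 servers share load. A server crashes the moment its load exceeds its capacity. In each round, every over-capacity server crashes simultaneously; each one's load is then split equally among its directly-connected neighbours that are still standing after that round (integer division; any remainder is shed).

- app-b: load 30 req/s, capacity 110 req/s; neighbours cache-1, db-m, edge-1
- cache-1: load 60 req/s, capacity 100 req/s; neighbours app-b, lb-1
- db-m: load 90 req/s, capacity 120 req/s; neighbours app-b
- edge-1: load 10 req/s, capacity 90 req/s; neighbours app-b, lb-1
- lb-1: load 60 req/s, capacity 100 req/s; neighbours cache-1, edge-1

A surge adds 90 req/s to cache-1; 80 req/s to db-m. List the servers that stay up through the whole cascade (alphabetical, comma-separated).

none

Round 1 — cache-1 at 150 > 100; db-m at 170 > 120. cache-1, db-m crash.
  cache-1 sheds 150 req/s to app-b, lb-1: 75 each.
    app-b: 30+75 = 105 ≤ 110
    lb-1: 60+75 = 135 > 100
  db-m sheds 170 req/s to app-b: 170 each.
    app-b: 105+170 = 275 > 110
Round 2 — app-b, lb-1 crash.
  app-b sheds 275 req/s to edge-1: 275 each.
    edge-1: 10+275 = 285 > 90
  lb-1 sheds 135 req/s to edge-1: 135 each.
    edge-1: 285+135 = 420 > 90
Round 3 — edge-1 crashes.
  edge-1 sheds 420 req/s: no online neighbours, lost.
No further crashes.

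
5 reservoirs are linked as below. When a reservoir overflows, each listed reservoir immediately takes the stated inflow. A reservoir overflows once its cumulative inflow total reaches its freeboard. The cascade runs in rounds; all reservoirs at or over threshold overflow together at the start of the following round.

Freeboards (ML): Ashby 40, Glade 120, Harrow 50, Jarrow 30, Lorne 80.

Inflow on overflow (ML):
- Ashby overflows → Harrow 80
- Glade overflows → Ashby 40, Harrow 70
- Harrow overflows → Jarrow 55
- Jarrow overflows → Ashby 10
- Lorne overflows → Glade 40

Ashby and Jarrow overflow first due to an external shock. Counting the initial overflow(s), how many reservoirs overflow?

3

Round 1 — Ashby, Jarrow overflow (initial).
  Harrow: +80 → 80 ≥ 50
Round 2 — Harrow overflows.
No further overflows.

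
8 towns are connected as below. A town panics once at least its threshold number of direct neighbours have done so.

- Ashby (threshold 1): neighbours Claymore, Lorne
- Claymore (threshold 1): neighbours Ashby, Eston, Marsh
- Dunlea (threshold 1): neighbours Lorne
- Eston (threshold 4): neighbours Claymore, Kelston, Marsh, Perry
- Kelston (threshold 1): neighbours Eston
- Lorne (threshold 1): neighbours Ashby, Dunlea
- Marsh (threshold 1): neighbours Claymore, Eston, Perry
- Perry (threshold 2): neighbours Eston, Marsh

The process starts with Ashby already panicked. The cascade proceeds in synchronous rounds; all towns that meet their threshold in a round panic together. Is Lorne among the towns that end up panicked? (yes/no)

yes

Round 1 — Ashby panics (initial).
Round 2 — checking thresholds:
  Claymore: 1 of 3 neighbours ≥ 1, panics.
  Lorne: 1 of 2 neighbours ≥ 1, panics.
Round 3 — checking thresholds:
  Dunlea: 1 of 1 neighbours ≥ 1, panics.
  Eston: 1 of 4 neighbours < 4, not yet.
  Marsh: 1 of 3 neighbours ≥ 1, panics.
Round 4 — no new panics; cascade stops.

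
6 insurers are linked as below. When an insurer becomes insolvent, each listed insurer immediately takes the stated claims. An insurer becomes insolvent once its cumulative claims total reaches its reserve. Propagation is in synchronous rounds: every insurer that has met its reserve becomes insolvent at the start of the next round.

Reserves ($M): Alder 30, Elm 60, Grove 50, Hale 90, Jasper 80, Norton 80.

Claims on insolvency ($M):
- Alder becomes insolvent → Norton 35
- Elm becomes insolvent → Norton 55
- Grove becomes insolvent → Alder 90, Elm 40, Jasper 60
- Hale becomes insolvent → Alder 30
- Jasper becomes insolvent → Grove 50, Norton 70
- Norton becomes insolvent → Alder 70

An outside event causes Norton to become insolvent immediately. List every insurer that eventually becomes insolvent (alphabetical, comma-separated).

Round 1 — Norton becomes insolvent (initial).
  Alder: +70 → 70 ≥ 30
Round 2 — Alder becomes insolvent.
No further insolvencies.

Alder, Norton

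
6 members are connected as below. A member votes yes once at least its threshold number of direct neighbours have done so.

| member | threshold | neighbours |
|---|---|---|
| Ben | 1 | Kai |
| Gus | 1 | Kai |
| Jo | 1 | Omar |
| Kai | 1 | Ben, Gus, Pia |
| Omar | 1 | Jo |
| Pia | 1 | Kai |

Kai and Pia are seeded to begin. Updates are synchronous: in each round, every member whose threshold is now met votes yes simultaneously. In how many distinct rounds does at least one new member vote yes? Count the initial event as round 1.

Round 1 — Kai, Pia vote yes (initial).
Round 2 — checking thresholds:
  Ben: 1 of 1 neighbours ≥ 1, votes yes.
  Gus: 1 of 1 neighbours ≥ 1, votes yes.
Round 3 — no new yes votes; cascade stops.

2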